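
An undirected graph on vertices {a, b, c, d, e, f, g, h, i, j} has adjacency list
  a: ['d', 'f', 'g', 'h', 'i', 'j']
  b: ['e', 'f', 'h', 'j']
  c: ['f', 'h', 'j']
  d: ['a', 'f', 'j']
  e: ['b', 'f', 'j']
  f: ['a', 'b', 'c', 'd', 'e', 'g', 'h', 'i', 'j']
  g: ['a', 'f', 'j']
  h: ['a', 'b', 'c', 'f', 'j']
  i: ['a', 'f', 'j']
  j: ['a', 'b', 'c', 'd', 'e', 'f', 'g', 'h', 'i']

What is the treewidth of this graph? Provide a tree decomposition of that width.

Every bag has size at most 4, so the width is 4 − 1 = 3 and tw(G) ≤ 3. Conversely, {b, e, f, j} is a clique of size 4, and the vertices of any clique must share a bag in every tree decomposition; so some bag has ≥ 4 vertices and tw(G) ≥ 3. Therefore the treewidth is 3.

Treewidth 3.
One optimal decomposition is:
Bags: B1 = {a, d, f, j}  B2 = {a, f, h, j}  B3 = {b, f, h, j}  B4 = {a, f, g, j}  B5 = {c, f, h, j}  B6 = {b, e, f, j}  B7 = {a, f, i, j}
Tree: B1–B2, B2–B3, B1–B4, B2–B5, B3–B6, B4–B7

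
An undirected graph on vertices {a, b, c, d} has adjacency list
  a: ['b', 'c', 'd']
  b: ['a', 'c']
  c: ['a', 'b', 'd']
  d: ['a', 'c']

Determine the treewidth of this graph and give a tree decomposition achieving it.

Each bag holds 3 vertices, so the decomposition has width 2, which upper-bounds the treewidth. Conversely, {a, c, d} is a clique of size 3, and the vertices of any clique must share a bag in every tree decomposition; so some bag has ≥ 3 vertices and tw(G) ≥ 2. Therefore the treewidth is 2.

Treewidth 2.
One optimal decomposition is:
Bags: B1 = {a, b, c}  B2 = {a, c, d}
Tree: B1–B2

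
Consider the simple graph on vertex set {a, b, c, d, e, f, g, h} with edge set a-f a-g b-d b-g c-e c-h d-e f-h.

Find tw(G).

A width-2 tree decomposition is:
Bags: B1 = {c, e, h}  B2 = {d, e, h}  B3 = {b, d, h}  B4 = {b, g, h}  B5 = {a, g, h}  B6 = {a, f, h}
Tree: B1–B2, B2–B3, B3–B4, B4–B5, B5–B6
The largest bag has 3 vertices, giving width 2; this decomposition certifies tw(G) ≤ 2. For the lower bound, G contains the cycle h–c–e–d–b–g–a–f–h, so G is not a forest; only forests have treewidth ≤ 1, hence tw(G) ≥ 2. Combining the bounds, tw(G) = 2.

2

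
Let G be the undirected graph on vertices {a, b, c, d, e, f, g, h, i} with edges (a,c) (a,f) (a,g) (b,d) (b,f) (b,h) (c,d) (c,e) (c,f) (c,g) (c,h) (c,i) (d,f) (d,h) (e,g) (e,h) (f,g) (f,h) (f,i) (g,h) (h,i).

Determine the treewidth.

A width-3 tree decomposition is:
Bags: B1 = {c, f, g, h}  B2 = {c, e, g, h}  B3 = {c, d, f, h}  B4 = {c, f, h, i}  B5 = {a, c, f, g}  B6 = {b, d, f, h}
Tree: B1–B2, B1–B3, B1–B4, B1–B5, B3–B6
Each bag holds 4 vertices, so the decomposition has width 3, which upper-bounds the treewidth. Conversely, {c, e, g, h} is a clique of size 4, and the vertices of any clique must share a bag in every tree decomposition; so some bag has ≥ 4 vertices and tw(G) ≥ 3. Therefore the treewidth is 3.

3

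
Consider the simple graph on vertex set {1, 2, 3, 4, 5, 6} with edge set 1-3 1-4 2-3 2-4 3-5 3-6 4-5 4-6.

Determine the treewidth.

A width-2 tree decomposition is:
Bags: B1 = {1, 3, 4}  B2 = {3, 4, 6}  B3 = {2, 3, 4}  B4 = {3, 4, 5}
Tree: B1–B2, B2–B3, B3–B4
Each bag holds 3 vertices, so the decomposition has width 2, which upper-bounds the treewidth. The edges 1–3–6–4–1 form a cycle, so G is not a tree and its treewidth is at least 2. Combining the bounds, tw(G) = 2.

2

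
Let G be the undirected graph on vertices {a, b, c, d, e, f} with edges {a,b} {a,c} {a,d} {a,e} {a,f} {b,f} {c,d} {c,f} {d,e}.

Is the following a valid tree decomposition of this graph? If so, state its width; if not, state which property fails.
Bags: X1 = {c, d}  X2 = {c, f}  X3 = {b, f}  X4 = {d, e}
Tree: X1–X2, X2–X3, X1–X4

No — vertex a appears in no bag.

A tree decomposition must satisfy three properties: every vertex lies in some bag; for every edge, both endpoints lie together in some bag; and for every vertex, the bags containing it form a connected subtree. Here vertex a appears in no bag, so the decomposition is invalid.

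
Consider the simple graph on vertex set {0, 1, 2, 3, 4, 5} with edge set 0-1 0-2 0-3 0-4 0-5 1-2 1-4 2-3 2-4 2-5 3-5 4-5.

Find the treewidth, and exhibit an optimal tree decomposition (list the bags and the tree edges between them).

Treewidth 3.
Bags: B1 = {0, 2, 4, 5}  B2 = {0, 2, 3, 5}  B3 = {0, 1, 2, 4}
Tree: B1–B2, B1–B3

The largest bag has 4 vertices, giving width 3; this decomposition certifies tw(G) ≤ 3. Conversely, {0, 2, 3, 5} is a clique of size 4, and the vertices of any clique must share a bag in every tree decomposition; so some bag has ≥ 4 vertices and tw(G) ≥ 3. Hence tw(G) = 3 exactly.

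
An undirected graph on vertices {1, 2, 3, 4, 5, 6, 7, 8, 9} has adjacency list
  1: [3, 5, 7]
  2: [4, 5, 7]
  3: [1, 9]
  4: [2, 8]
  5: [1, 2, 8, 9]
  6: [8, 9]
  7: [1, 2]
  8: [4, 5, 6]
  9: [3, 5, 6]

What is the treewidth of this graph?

A width-3 tree decomposition is:
Bags: B1 = {1, 3, 7, 9}  B2 = {1, 5, 7, 9}  B3 = {2, 5, 7, 9}  B4 = {2, 5, 6, 9}  B5 = {2, 5, 6, 8}  B6 = {2, 4, 6, 8}
Tree: B1–B2, B2–B3, B3–B4, B4–B5, B5–B6
Each bag holds 4 vertices, so the decomposition has width 3, which upper-bounds the treewidth. For the lower bound: the 4 vertex sets {1,3,7}, {9}, {5}, {2,4,6,8} are disjoint, each induces a connected subgraph, and every pair is joined by at least one edge of G. Contracting each set to a single vertex therefore yields K_{4} as a minor, and since treewidth is minor-monotone, tw(G) ≥ tw(K_{4}) = 3. Hence tw(G) = 3 exactly.

3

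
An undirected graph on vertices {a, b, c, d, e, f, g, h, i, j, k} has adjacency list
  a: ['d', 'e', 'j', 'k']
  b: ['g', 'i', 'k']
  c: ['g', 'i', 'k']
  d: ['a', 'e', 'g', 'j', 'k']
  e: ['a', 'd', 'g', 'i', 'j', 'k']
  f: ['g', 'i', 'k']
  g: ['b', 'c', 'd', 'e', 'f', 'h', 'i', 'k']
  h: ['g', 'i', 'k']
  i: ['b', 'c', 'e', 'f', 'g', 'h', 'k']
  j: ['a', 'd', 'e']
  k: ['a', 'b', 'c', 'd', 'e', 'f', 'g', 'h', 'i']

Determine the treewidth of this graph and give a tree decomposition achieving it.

The largest bag has 4 vertices, giving width 3; this decomposition certifies tw(G) ≤ 3. For the lower bound, the 4 vertices {a, d, e, j} are pairwise adjacent, and any tree decomposition puts a clique entirely inside one bag — forcing width ≥ 3. Combining the bounds, tw(G) = 3.

Treewidth 3.
One such decomposition:
Bags: B1 = {e, g, i, k}  B2 = {g, h, i, k}  B3 = {d, e, g, k}  B4 = {a, d, e, k}  B5 = {f, g, i, k}  B6 = {a, d, e, j}  B7 = {c, g, i, k}  B8 = {b, g, i, k}
Tree: B1–B2, B1–B3, B3–B4, B1–B5, B4–B6, B2–B7, B7–B8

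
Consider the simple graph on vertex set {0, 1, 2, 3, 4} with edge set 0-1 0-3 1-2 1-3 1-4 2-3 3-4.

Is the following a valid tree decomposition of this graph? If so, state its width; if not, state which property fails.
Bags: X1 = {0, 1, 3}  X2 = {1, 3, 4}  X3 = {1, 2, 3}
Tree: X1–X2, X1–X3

Checking the three conditions: (i) the bags cover all of {0, 1, 2, 3, 4}; (ii) for each edge, some bag contains both endpoints; (iii) the bags containing any fixed vertex form a subtree. All hold, so the decomposition is valid with width 3 − 1 = 2.

Yes; width 2.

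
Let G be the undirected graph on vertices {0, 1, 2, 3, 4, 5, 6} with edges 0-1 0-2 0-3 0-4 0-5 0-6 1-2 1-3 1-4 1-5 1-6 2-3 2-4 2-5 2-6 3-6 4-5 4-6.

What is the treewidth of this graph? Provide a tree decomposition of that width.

Treewidth 4.
Bags: B1 = {0, 1, 2, 4, 6}  B2 = {0, 1, 2, 4, 5}  B3 = {0, 1, 2, 3, 6}
Tree: B1–B2, B1–B3

Every bag has size at most 5, so the width is 5 − 1 = 4 and tw(G) ≤ 4. For the lower bound, the 5 vertices {0, 1, 2, 3, 6} are pairwise adjacent, and any tree decomposition puts a clique entirely inside one bag — forcing width ≥ 4. Hence tw(G) = 4 exactly.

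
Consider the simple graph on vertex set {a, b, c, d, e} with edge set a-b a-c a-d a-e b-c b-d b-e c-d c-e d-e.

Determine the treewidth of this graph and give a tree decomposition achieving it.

Treewidth 4.
One optimal decomposition is:
Bags: B1 = {a, b, c, d, e}
Tree: (single bag)

With just one bag of size 5, the width is 5 − 1 = 4, so tw(G) ≤ 4. For the lower bound, the 5 vertices {a, b, c, d, e} are pairwise adjacent, and any tree decomposition puts a clique entirely inside one bag — forcing width ≥ 4. Hence tw(G) = 4 exactly.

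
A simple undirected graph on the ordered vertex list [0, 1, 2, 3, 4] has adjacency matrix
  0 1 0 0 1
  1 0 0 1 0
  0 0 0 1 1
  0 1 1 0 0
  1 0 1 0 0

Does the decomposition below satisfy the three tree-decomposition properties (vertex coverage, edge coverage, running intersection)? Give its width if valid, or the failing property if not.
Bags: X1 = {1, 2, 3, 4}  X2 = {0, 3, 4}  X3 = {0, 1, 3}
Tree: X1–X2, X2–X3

A tree decomposition must satisfy three properties: every vertex lies in some bag; for every edge, both endpoints lie together in some bag; and for every vertex, the bags containing it form a connected subtree. Here bags containing vertex 1 are not connected in the tree, so the decomposition is invalid.

No — bags containing vertex 1 are not connected in the tree.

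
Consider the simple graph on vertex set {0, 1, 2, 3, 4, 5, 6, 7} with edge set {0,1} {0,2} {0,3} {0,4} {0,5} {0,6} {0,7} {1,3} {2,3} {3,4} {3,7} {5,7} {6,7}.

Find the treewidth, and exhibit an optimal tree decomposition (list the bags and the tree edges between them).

The largest bag has 3 vertices, giving width 2; this decomposition certifies tw(G) ≤ 2. Conversely, {0, 1, 3} is a clique of size 3, and the vertices of any clique must share a bag in every tree decomposition; so some bag has ≥ 3 vertices and tw(G) ≥ 2. Therefore the treewidth is 2.

Treewidth 2.
One optimal decomposition is:
Bags: B1 = {0, 3, 7}  B2 = {0, 1, 3}  B3 = {0, 3, 4}  B4 = {0, 6, 7}  B5 = {0, 5, 7}  B6 = {0, 2, 3}
Tree: B1–B2, B1–B3, B1–B4, B4–B5, B3–B6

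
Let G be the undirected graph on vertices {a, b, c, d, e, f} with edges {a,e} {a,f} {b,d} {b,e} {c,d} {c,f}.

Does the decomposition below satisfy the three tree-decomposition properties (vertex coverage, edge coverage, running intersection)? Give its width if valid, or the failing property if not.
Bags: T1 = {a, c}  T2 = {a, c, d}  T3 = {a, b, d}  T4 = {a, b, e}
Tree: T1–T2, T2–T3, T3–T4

A tree decomposition must satisfy three properties: every vertex lies in some bag; for every edge, both endpoints lie together in some bag; and for every vertex, the bags containing it form a connected subtree. Here vertex f appears in no bag, so the decomposition is invalid.

No — vertex f appears in no bag.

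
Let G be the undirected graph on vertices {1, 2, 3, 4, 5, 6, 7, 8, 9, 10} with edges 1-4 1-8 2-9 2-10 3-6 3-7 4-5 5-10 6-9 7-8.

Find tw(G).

A width-2 tree decomposition is:
Bags: B1 = {3, 6, 9}  B2 = {3, 7, 9}  B3 = {7, 8, 9}  B4 = {1, 8, 9}  B5 = {1, 4, 9}  B6 = {4, 5, 9}  B7 = {5, 9, 10}  B8 = {2, 9, 10}
Tree: B1–B2, B2–B3, B3–B4, B4–B5, B5–B6, B6–B7, B7–B8
The largest bag has 3 vertices, giving width 2; this decomposition certifies tw(G) ≤ 2. Since 9–6–3–7–8–1–4–5–10–2–9 is a cycle in G, G is not acyclic. Forests are exactly the graphs of treewidth ≤ 1, so tw(G) ≥ 2. Hence tw(G) = 2 exactly.

2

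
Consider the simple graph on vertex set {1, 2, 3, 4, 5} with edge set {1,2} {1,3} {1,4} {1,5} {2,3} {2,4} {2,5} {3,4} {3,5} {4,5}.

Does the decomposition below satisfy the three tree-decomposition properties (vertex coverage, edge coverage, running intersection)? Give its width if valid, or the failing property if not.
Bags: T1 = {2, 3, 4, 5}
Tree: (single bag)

A tree decomposition must satisfy three properties: every vertex lies in some bag; for every edge, both endpoints lie together in some bag; and for every vertex, the bags containing it form a connected subtree. Here vertex 1 appears in no bag, so the decomposition is invalid.

No — vertex 1 appears in no bag.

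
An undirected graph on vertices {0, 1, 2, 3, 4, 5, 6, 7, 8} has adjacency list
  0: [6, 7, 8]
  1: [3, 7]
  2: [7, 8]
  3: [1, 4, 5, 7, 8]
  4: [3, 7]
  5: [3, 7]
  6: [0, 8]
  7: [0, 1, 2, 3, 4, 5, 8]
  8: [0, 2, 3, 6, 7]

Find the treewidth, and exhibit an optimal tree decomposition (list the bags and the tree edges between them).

Treewidth 2.
Bags: B1 = {3, 4, 7}  B2 = {1, 3, 7}  B3 = {3, 7, 8}  B4 = {0, 7, 8}  B5 = {3, 5, 7}  B6 = {2, 7, 8}  B7 = {0, 6, 8}
Tree: B1–B2, B1–B3, B3–B4, B3–B5, B4–B6, B4–B7

The largest bag has 3 vertices, giving width 2; this decomposition certifies tw(G) ≤ 2. Conversely, {0, 6, 8} is a clique of size 3, and the vertices of any clique must share a bag in every tree decomposition; so some bag has ≥ 3 vertices and tw(G) ≥ 2. Therefore the treewidth is 2.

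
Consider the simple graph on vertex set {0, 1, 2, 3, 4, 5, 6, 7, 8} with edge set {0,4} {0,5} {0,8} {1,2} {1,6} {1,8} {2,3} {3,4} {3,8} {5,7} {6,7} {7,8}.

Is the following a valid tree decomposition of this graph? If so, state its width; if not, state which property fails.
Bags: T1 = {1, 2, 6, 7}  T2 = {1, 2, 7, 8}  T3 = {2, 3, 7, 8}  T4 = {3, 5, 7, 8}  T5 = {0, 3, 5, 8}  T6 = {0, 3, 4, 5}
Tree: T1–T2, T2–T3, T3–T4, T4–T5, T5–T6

Yes; width 3.

Checking the three conditions: (i) the bags cover all of {0, 1, 2, 3, 4, 5, 6, 7, 8}; (ii) for each edge, some bag contains both endpoints; (iii) the bags containing any fixed vertex form a subtree. All hold, so the decomposition is valid with width 4 − 1 = 3.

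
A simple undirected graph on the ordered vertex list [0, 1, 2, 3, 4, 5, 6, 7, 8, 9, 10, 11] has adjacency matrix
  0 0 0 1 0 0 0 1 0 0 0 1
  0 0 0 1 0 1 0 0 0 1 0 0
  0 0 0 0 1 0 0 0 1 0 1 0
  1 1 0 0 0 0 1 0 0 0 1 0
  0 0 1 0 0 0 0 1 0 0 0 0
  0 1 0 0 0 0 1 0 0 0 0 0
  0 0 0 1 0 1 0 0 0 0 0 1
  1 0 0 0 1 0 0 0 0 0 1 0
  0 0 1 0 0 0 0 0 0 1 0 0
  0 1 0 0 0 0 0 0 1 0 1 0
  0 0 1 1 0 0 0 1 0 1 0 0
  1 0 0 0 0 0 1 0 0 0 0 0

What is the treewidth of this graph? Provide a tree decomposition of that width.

Each bag holds 4 vertices, so the decomposition has width 3, which upper-bounds the treewidth. For the lower bound: the 4 vertex sets {2,4,8}, {9}, {10}, {0,1,3,7} are disjoint, each induces a connected subgraph, and every pair is joined by at least one edge of G. Contracting each set to a single vertex therefore yields K_{4} as a minor, and since treewidth is minor-monotone, tw(G) ≥ tw(K_{4}) = 3. Hence tw(G) = 3 exactly.

Treewidth 3.
One optimal decomposition is:
Bags: B1 = {2, 4, 8, 9}  B2 = {2, 4, 9, 10}  B3 = {4, 7, 9, 10}  B4 = {1, 7, 9, 10}  B5 = {1, 3, 7, 10}  B6 = {0, 1, 3, 7}  B7 = {0, 1, 3, 5}  B8 = {0, 3, 5, 6}  B9 = {0, 5, 6, 11}
Tree: B1–B2, B2–B3, B3–B4, B4–B5, B5–B6, B6–B7, B7–B8, B8–B9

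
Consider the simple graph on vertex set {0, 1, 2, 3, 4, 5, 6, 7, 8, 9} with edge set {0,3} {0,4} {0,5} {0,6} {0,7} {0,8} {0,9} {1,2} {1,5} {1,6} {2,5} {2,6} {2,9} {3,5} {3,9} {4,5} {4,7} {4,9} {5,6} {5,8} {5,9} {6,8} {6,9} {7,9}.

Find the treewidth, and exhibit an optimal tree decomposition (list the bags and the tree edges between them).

Each bag holds 4 vertices, so the decomposition has width 3, which upper-bounds the treewidth. Conversely, {0, 5, 6, 8} is a clique of size 4, and the vertices of any clique must share a bag in every tree decomposition; so some bag has ≥ 4 vertices and tw(G) ≥ 3. Hence tw(G) = 3 exactly.

Treewidth 3.
One such decomposition:
Bags: B1 = {0, 5, 6, 9}  B2 = {2, 5, 6, 9}  B3 = {0, 3, 5, 9}  B4 = {0, 4, 5, 9}  B5 = {0, 5, 6, 8}  B6 = {0, 4, 7, 9}  B7 = {1, 2, 5, 6}
Tree: B1–B2, B1–B3, B3–B4, B1–B5, B4–B6, B2–B7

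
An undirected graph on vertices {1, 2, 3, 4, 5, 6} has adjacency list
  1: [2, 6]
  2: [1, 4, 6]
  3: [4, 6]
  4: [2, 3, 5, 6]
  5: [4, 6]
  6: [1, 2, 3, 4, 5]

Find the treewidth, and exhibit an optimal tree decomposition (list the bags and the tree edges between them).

The largest bag has 3 vertices, giving width 2; this decomposition certifies tw(G) ≤ 2. Conversely, {1, 2, 6} is a clique of size 3, and the vertices of any clique must share a bag in every tree decomposition; so some bag has ≥ 3 vertices and tw(G) ≥ 2. The upper and lower bounds meet at 2, so that is the treewidth.

Treewidth 2.
Bags: B1 = {4, 5, 6}  B2 = {2, 4, 6}  B3 = {3, 4, 6}  B4 = {1, 2, 6}
Tree: B1–B2, B2–B3, B2–B4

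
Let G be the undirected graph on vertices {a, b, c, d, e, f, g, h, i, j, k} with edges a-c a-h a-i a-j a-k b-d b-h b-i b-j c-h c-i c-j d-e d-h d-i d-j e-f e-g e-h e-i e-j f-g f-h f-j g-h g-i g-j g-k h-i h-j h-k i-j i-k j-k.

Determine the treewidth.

A width-4 tree decomposition is:
Bags: B1 = {e, f, g, h, j}  B2 = {e, g, h, i, j}  B3 = {d, e, h, i, j}  B4 = {g, h, i, j, k}  B5 = {b, d, h, i, j}  B6 = {a, h, i, j, k}  B7 = {a, c, h, i, j}
Tree: B1–B2, B2–B3, B2–B4, B3–B5, B4–B6, B6–B7
Each bag holds 5 vertices, so the decomposition has width 4, which upper-bounds the treewidth. Conversely, {e, f, g, h, j} is a clique of size 5, and the vertices of any clique must share a bag in every tree decomposition; so some bag has ≥ 5 vertices and tw(G) ≥ 4. The upper and lower bounds meet at 4, so that is the treewidth.

4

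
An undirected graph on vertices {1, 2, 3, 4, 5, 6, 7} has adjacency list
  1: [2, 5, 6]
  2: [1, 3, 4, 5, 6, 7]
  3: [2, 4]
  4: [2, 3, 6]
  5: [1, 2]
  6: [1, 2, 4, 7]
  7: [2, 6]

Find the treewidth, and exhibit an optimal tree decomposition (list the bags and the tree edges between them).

Treewidth 2.
One optimal decomposition is:
Bags: B1 = {1, 2, 5}  B2 = {1, 2, 6}  B3 = {2, 6, 7}  B4 = {2, 4, 6}  B5 = {2, 3, 4}
Tree: B1–B2, B2–B3, B2–B4, B4–B5

The largest bag has 3 vertices, giving width 2; this decomposition certifies tw(G) ≤ 2. On the other hand G contains the 3-clique {2, 3, 4}. A clique must lie in a single bag of any decomposition, so no decomposition can have width below 2. The upper and lower bounds meet at 2, so that is the treewidth.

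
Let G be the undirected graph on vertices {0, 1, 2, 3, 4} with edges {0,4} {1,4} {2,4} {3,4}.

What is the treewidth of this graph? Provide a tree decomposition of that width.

Treewidth 1.
One such decomposition:
Bags: B1 = {1, 4}  B2 = {3, 4}  B3 = {0, 4}  B4 = {2, 4}
Tree: B1–B2, B1–B3, B3–B4

The largest bag has 2 vertices, giving width 1; this decomposition certifies tw(G) ≤ 1. G has an edge, so its treewidth is at least 1. Therefore the treewidth is 1.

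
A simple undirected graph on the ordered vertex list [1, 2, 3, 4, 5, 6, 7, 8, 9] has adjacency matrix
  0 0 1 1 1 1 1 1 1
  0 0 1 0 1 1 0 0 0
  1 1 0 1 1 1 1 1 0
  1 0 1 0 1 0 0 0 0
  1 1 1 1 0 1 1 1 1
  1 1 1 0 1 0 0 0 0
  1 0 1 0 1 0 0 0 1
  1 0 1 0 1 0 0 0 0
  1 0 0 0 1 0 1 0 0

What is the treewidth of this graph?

A width-3 tree decomposition is:
Bags: B1 = {1, 3, 5, 7}  B2 = {1, 3, 5, 6}  B3 = {2, 3, 5, 6}  B4 = {1, 3, 5, 8}  B5 = {1, 3, 4, 5}  B6 = {1, 5, 7, 9}
Tree: B1–B2, B2–B3, B2–B4, B2–B5, B1–B6
Each bag holds 4 vertices, so the decomposition has width 3, which upper-bounds the treewidth. Conversely, {1, 5, 7, 9} is a clique of size 4, and the vertices of any clique must share a bag in every tree decomposition; so some bag has ≥ 4 vertices and tw(G) ≥ 3. Combining the bounds, tw(G) = 3.

3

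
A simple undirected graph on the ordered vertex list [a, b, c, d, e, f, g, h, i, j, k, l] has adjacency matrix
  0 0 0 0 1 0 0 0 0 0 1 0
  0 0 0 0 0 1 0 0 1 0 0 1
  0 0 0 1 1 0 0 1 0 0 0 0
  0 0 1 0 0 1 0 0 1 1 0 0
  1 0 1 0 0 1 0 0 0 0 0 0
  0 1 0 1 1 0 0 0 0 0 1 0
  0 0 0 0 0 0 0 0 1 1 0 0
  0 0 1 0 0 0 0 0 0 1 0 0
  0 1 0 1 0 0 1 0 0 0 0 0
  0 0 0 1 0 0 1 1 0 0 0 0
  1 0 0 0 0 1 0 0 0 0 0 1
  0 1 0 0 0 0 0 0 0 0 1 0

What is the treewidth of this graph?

A width-3 tree decomposition is:
Bags: B1 = {c, g, h, j}  B2 = {c, d, g, j}  B3 = {c, d, g, i}  B4 = {c, d, e, i}  B5 = {d, e, f, i}  B6 = {b, e, f, i}  B7 = {a, b, e, f}  B8 = {a, b, f, k}  B9 = {a, b, k, l}
Tree: B1–B2, B2–B3, B3–B4, B4–B5, B5–B6, B6–B7, B7–B8, B8–B9
Every bag has size at most 4, so the width is 4 − 1 = 3 and tw(G) ≤ 3. For the lower bound: the 4 vertex sets {g,h,j}, {c}, {d}, {b,e,f,i} are disjoint, each induces a connected subgraph, and every pair is joined by at least one edge of G. Contracting each set to a single vertex therefore yields K_{4} as a minor, and since treewidth is minor-monotone, tw(G) ≥ tw(K_{4}) = 3. Hence tw(G) = 3 exactly.

3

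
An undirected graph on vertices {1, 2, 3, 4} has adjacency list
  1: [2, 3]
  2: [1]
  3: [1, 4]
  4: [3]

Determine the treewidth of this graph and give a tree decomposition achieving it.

The largest bag has 2 vertices, giving width 1; this decomposition certifies tw(G) ≤ 1. Any graph with an edge has treewidth ≥ 1, and G has the edge 3–4. The upper and lower bounds meet at 1, so that is the treewidth.

Treewidth 1.
One optimal decomposition is:
Bags: B1 = {3, 4}  B2 = {1, 3}  B3 = {1, 2}
Tree: B1–B2, B2–B3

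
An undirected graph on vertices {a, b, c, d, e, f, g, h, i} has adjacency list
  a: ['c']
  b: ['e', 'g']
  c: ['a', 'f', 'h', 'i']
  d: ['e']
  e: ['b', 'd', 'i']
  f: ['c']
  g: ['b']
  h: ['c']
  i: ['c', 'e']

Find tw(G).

A width-1 tree decomposition is:
Bags: B1 = {b, e}  B2 = {e, i}  B3 = {c, i}  B4 = {b, g}  B5 = {d, e}  B6 = {c, h}  B7 = {a, c}  B8 = {c, f}
Tree: B1–B2, B2–B3, B1–B4, B2–B5, B3–B6, B6–B7, B7–B8
The largest bag has 2 vertices, giving width 1; this decomposition certifies tw(G) ≤ 1. Any graph with an edge has treewidth ≥ 1, and G has the edge b–e. The upper and lower bounds meet at 1, so that is the treewidth.

1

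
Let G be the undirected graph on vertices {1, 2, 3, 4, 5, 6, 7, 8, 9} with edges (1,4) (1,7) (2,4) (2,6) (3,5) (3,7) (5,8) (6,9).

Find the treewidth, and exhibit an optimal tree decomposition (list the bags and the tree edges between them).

Treewidth 1.
One such decomposition:
Bags: B1 = {5, 8}  B2 = {3, 5}  B3 = {3, 7}  B4 = {1, 7}  B5 = {1, 4}  B6 = {2, 4}  B7 = {2, 6}  B8 = {6, 9}
Tree: B1–B2, B2–B3, B3–B4, B4–B5, B5–B6, B6–B7, B7–B8

Every bag has size at most 2, so the width is 2 − 1 = 1 and tw(G) ≤ 1. Any graph with an edge has treewidth ≥ 1, and G has the edge 8–5. Therefore the treewidth is 1.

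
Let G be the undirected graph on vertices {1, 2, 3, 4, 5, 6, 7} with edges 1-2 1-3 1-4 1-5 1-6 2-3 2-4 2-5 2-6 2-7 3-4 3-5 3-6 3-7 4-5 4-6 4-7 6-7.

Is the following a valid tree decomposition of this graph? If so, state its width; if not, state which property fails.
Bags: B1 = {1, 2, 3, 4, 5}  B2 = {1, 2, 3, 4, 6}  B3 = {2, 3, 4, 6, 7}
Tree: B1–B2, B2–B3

Checking the three conditions: (i) the bags cover all of {1, 2, 3, 4, 5, 6, 7}; (ii) for each edge, some bag contains both endpoints; (iii) the bags containing any fixed vertex form a subtree. All hold, so the decomposition is valid with width 5 − 1 = 4.

Yes; width 4.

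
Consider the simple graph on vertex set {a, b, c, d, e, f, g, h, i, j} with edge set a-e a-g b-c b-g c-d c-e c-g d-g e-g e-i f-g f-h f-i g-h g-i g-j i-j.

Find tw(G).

A width-2 tree decomposition is:
Bags: B1 = {e, g, i}  B2 = {g, i, j}  B3 = {c, e, g}  B4 = {f, g, i}  B5 = {a, e, g}  B6 = {b, c, g}  B7 = {c, d, g}  B8 = {f, g, h}
Tree: B1–B2, B1–B3, B1–B4, B3–B5, B3–B6, B6–B7, B4–B8
Each bag holds 3 vertices, so the decomposition has width 2, which upper-bounds the treewidth. For the lower bound, the 3 vertices {c, d, g} are pairwise adjacent, and any tree decomposition puts a clique entirely inside one bag — forcing width ≥ 2. The upper and lower bounds meet at 2, so that is the treewidth.

2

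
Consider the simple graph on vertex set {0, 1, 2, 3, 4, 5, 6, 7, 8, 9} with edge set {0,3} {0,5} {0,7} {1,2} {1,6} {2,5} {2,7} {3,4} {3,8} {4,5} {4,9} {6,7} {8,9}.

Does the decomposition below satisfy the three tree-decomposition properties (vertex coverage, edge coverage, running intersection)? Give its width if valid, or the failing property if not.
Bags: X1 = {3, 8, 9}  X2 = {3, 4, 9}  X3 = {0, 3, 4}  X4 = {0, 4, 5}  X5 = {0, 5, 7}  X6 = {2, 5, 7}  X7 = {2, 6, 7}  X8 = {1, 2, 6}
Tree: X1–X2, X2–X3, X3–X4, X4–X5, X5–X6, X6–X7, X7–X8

Checking the three conditions: (i) the bags cover all of {0, 1, 2, 3, 4, 5, 6, 7, 8, 9}; (ii) for each edge, some bag contains both endpoints; (iii) the bags containing any fixed vertex form a subtree. All hold, so the decomposition is valid with width 3 − 1 = 2.

Yes; width 2.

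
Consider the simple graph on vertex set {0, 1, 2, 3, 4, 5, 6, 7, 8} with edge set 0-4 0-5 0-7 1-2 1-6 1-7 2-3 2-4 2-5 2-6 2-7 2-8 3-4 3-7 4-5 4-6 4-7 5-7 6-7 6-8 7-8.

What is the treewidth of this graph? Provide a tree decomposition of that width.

Treewidth 3.
One such decomposition:
Bags: B1 = {2, 4, 6, 7}  B2 = {2, 4, 5, 7}  B3 = {0, 4, 5, 7}  B4 = {2, 3, 4, 7}  B5 = {2, 6, 7, 8}  B6 = {1, 2, 6, 7}
Tree: B1–B2, B2–B3, B1–B4, B1–B5, B1–B6

The largest bag has 4 vertices, giving width 3; this decomposition certifies tw(G) ≤ 3. Conversely, {0, 4, 5, 7} is a clique of size 4, and the vertices of any clique must share a bag in every tree decomposition; so some bag has ≥ 4 vertices and tw(G) ≥ 3. Hence tw(G) = 3 exactly.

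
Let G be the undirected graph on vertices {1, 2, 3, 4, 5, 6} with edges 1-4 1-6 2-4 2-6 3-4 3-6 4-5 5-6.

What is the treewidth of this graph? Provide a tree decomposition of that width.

The largest bag has 3 vertices, giving width 2; this decomposition certifies tw(G) ≤ 2. The edges 3–4–5–6–3 form a cycle, so G is not a tree and its treewidth is at least 2. Therefore the treewidth is 2.

Treewidth 2.
One such decomposition:
Bags: B1 = {3, 4, 6}  B2 = {4, 5, 6}  B3 = {2, 4, 6}  B4 = {1, 4, 6}
Tree: B1–B2, B2–B3, B3–B4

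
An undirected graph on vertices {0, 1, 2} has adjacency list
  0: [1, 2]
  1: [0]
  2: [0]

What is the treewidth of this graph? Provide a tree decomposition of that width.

Every bag has size at most 2, so the width is 2 − 1 = 1 and tw(G) ≤ 1. Any graph with an edge has treewidth ≥ 1, and G has the edge 2–0. Therefore the treewidth is 1.

Treewidth 1.
One such decomposition:
Bags: B1 = {0, 2}  B2 = {0, 1}
Tree: B1–B2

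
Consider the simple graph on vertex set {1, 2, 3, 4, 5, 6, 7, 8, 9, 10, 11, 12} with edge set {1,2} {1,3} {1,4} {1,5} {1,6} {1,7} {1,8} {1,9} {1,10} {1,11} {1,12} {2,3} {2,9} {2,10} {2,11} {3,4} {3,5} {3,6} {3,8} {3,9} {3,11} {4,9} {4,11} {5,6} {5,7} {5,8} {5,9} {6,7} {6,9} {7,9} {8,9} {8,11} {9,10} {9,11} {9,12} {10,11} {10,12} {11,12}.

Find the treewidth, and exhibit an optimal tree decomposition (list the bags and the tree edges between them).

Each bag holds 5 vertices, so the decomposition has width 4, which upper-bounds the treewidth. On the other hand G contains the 5-clique {1, 2, 9, 10, 11}. A clique must lie in a single bag of any decomposition, so no decomposition can have width below 4. The upper and lower bounds meet at 4, so that is the treewidth.

Treewidth 4.
One such decomposition:
Bags: B1 = {1, 3, 5, 8, 9}  B2 = {1, 3, 8, 9, 11}  B3 = {1, 3, 5, 6, 9}  B4 = {1, 2, 3, 9, 11}  B5 = {1, 2, 9, 10, 11}  B6 = {1, 5, 6, 7, 9}  B7 = {1, 9, 10, 11, 12}  B8 = {1, 3, 4, 9, 11}
Tree: B1–B2, B1–B3, B2–B4, B4–B5, B3–B6, B5–B7, B2–B8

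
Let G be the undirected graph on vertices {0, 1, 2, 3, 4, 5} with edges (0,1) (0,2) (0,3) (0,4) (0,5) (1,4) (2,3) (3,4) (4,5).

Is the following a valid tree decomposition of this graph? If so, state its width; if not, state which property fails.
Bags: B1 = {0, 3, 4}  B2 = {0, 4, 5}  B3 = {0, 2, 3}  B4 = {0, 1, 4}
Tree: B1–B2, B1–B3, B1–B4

Every vertex of G appears in some bag (union = {0, 1, 2, 3, 4, 5}); every edge is covered by a bag; and for each vertex v the set of bags containing v is connected in the bag tree. The decomposition is therefore valid. The largest bag has 3 vertices, so the width is 2.

Yes; width 2.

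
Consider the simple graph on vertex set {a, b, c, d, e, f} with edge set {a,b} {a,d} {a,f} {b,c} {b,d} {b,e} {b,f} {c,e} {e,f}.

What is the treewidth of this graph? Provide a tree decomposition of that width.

The largest bag has 3 vertices, giving width 2; this decomposition certifies tw(G) ≤ 2. On the other hand G contains the 3-clique {a, b, d}. A clique must lie in a single bag of any decomposition, so no decomposition can have width below 2. Hence tw(G) = 2 exactly.

Treewidth 2.
One such decomposition:
Bags: B1 = {b, e, f}  B2 = {a, b, f}  B3 = {a, b, d}  B4 = {b, c, e}
Tree: B1–B2, B2–B3, B1–B4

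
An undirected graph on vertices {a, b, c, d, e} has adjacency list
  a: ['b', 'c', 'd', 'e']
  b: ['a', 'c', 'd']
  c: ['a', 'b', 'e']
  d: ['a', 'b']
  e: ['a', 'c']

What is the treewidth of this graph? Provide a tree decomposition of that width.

The largest bag has 3 vertices, giving width 2; this decomposition certifies tw(G) ≤ 2. For the lower bound, the 3 vertices {a, b, d} are pairwise adjacent, and any tree decomposition puts a clique entirely inside one bag — forcing width ≥ 2. Therefore the treewidth is 2.

Treewidth 2.
One optimal decomposition is:
Bags: B1 = {a, c, e}  B2 = {a, b, c}  B3 = {a, b, d}
Tree: B1–B2, B2–B3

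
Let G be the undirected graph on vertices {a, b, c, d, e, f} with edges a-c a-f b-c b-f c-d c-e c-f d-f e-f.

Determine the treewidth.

2

A width-2 tree decomposition is:
Bags: B1 = {a, c, f}  B2 = {c, d, f}  B3 = {b, c, f}  B4 = {c, e, f}
Tree: B1–B2, B1–B3, B2–B4
Each bag holds 3 vertices, so the decomposition has width 2, which upper-bounds the treewidth. For the lower bound, the 3 vertices {c, d, f} are pairwise adjacent, and any tree decomposition puts a clique entirely inside one bag — forcing width ≥ 2. The upper and lower bounds meet at 2, so that is the treewidth.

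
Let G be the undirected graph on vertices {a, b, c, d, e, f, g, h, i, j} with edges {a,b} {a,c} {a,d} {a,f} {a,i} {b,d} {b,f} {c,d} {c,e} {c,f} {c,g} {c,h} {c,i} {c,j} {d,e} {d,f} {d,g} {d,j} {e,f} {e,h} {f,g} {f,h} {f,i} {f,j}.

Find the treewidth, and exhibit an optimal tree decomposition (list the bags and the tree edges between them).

Treewidth 3.
One optimal decomposition is:
Bags: B1 = {a, c, d, f}  B2 = {a, b, d, f}  B3 = {c, d, f, j}  B4 = {c, d, e, f}  B5 = {c, d, f, g}  B6 = {c, e, f, h}  B7 = {a, c, f, i}
Tree: B1–B2, B1–B3, B1–B4, B3–B5, B4–B6, B1–B7

The largest bag has 4 vertices, giving width 3; this decomposition certifies tw(G) ≤ 3. For the lower bound, the 4 vertices {c, d, f, g} are pairwise adjacent, and any tree decomposition puts a clique entirely inside one bag — forcing width ≥ 3. Hence tw(G) = 3 exactly.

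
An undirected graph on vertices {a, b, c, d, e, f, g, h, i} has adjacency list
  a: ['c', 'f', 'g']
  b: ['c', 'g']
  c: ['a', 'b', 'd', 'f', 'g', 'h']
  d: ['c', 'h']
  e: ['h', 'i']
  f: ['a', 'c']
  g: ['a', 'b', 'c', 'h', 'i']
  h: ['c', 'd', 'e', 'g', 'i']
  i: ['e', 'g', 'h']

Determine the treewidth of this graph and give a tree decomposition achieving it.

Treewidth 2.
Bags: B1 = {c, g, h}  B2 = {a, c, g}  B3 = {b, c, g}  B4 = {a, c, f}  B5 = {g, h, i}  B6 = {c, d, h}  B7 = {e, h, i}
Tree: B1–B2, B1–B3, B2–B4, B1–B5, B1–B6, B5–B7

Every bag has size at most 3, so the width is 3 − 1 = 2 and tw(G) ≤ 2. On the other hand G contains the 3-clique {e, h, i}. A clique must lie in a single bag of any decomposition, so no decomposition can have width below 2. Combining the bounds, tw(G) = 2.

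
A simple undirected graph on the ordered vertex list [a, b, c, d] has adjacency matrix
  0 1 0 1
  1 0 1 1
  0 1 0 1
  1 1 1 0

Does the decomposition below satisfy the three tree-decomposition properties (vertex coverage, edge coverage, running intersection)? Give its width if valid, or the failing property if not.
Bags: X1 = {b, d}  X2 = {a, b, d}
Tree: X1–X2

A tree decomposition must satisfy three properties: every vertex lies in some bag; for every edge, both endpoints lie together in some bag; and for every vertex, the bags containing it form a connected subtree. Here vertex c appears in no bag, so the decomposition is invalid.

No — vertex c appears in no bag.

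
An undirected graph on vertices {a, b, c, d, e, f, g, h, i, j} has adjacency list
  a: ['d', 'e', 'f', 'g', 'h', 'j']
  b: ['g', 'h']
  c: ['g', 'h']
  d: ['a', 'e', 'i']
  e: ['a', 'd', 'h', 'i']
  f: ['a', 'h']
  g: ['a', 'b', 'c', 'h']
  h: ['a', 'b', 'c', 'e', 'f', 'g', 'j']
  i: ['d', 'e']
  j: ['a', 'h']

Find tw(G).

2

A width-2 tree decomposition is:
Bags: B1 = {a, e, h}  B2 = {a, g, h}  B3 = {b, g, h}  B4 = {c, g, h}  B5 = {a, f, h}  B6 = {a, h, j}  B7 = {a, d, e}  B8 = {d, e, i}
Tree: B1–B2, B2–B3, B2–B4, B2–B5, B2–B6, B1–B7, B7–B8
The largest bag has 3 vertices, giving width 2; this decomposition certifies tw(G) ≤ 2. On the other hand G contains the 3-clique {a, d, e}. A clique must lie in a single bag of any decomposition, so no decomposition can have width below 2. The upper and lower bounds meet at 2, so that is the treewidth.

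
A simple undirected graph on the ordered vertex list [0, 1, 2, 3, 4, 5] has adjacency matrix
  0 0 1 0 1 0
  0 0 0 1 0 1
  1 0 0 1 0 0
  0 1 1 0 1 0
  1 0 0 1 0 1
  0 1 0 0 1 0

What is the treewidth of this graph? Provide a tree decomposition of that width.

The largest bag has 3 vertices, giving width 2; this decomposition certifies tw(G) ≤ 2. For the lower bound, G contains the cycle 1–5–4–3–1, so G is not a forest; only forests have treewidth ≤ 1, hence tw(G) ≥ 2. The upper and lower bounds meet at 2, so that is the treewidth.

Treewidth 2.
Bags: B1 = {1, 3, 5}  B2 = {3, 4, 5}  B3 = {2, 3, 4}  B4 = {0, 2, 4}
Tree: B1–B2, B2–B3, B3–B4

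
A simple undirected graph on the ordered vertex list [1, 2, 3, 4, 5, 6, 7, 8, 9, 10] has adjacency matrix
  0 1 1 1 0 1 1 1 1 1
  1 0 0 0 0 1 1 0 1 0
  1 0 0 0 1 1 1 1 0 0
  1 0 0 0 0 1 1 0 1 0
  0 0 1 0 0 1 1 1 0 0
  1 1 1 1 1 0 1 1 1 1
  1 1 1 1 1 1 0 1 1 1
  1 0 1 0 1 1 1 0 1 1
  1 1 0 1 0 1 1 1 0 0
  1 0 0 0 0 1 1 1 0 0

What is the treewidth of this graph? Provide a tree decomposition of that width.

The largest bag has 5 vertices, giving width 4; this decomposition certifies tw(G) ≤ 4. On the other hand G contains the 5-clique {1, 6, 7, 8, 9}. A clique must lie in a single bag of any decomposition, so no decomposition can have width below 4. Hence tw(G) = 4 exactly.

Treewidth 4.
Bags: B1 = {1, 6, 7, 8, 9}  B2 = {1, 6, 7, 8, 10}  B3 = {1, 2, 6, 7, 9}  B4 = {1, 3, 6, 7, 8}  B5 = {1, 4, 6, 7, 9}  B6 = {3, 5, 6, 7, 8}
Tree: B1–B2, B1–B3, B2–B4, B1–B5, B4–B6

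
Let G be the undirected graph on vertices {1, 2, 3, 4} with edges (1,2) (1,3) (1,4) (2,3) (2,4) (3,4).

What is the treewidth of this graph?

A width-3 tree decomposition is:
Bags: B1 = {1, 2, 3, 4}
Tree: (single bag)
With just one bag of size 4, the width is 4 − 1 = 3, so tw(G) ≤ 3. For the lower bound, the 4 vertices {1, 2, 3, 4} are pairwise adjacent, and any tree decomposition puts a clique entirely inside one bag — forcing width ≥ 3. Therefore the treewidth is 3.

3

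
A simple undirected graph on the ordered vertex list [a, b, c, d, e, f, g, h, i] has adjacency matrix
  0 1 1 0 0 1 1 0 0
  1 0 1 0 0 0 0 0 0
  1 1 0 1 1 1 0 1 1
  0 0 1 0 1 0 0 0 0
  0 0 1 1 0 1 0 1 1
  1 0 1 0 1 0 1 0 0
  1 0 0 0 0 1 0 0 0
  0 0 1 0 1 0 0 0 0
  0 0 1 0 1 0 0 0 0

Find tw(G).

A width-2 tree decomposition is:
Bags: B1 = {c, e, f}  B2 = {c, d, e}  B3 = {a, c, f}  B4 = {a, b, c}  B5 = {c, e, i}  B6 = {c, e, h}  B7 = {a, f, g}
Tree: B1–B2, B1–B3, B3–B4, B1–B5, B1–B6, B3–B7
Every bag has size at most 3, so the width is 3 − 1 = 2 and tw(G) ≤ 2. For the lower bound, the 3 vertices {a, f, g} are pairwise adjacent, and any tree decomposition puts a clique entirely inside one bag — forcing width ≥ 2. Therefore the treewidth is 2.

2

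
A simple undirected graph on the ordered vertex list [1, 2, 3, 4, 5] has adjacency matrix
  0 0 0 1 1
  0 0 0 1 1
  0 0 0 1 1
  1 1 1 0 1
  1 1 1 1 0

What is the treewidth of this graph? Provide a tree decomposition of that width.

Treewidth 2.
One optimal decomposition is:
Bags: B1 = {3, 4, 5}  B2 = {2, 4, 5}  B3 = {1, 4, 5}
Tree: B1–B2, B1–B3

The largest bag has 3 vertices, giving width 2; this decomposition certifies tw(G) ≤ 2. On the other hand G contains the 3-clique {1, 4, 5}. A clique must lie in a single bag of any decomposition, so no decomposition can have width below 2. Combining the bounds, tw(G) = 2.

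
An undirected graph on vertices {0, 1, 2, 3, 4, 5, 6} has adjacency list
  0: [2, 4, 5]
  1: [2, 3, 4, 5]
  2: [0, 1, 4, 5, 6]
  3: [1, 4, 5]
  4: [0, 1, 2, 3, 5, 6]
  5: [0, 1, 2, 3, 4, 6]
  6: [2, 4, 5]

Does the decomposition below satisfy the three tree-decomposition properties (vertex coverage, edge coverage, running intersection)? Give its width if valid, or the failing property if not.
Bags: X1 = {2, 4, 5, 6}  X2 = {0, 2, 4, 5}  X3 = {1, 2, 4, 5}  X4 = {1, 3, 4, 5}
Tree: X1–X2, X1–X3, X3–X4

Vertex coverage: the bags together contain {0, 1, 2, 3, 4, 5, 6}, the full vertex set. Edge coverage: each edge of G has both endpoints in at least one bag. Running intersection: for every vertex, the bags containing it form a connected subtree. All three properties hold, so this is a valid tree decomposition of width max|bag| − 1 = 3, and hence tw(G) ≤ 3.

Yes; width 3.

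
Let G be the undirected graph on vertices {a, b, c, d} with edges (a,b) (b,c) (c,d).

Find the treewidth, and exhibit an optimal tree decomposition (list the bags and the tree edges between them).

Each bag holds 2 vertices, so the decomposition has width 1, which upper-bounds the treewidth. Since G has at least one edge (e.g. c–b), it is not an edgeless graph, so tw(G) ≥ 1. Combining the bounds, tw(G) = 1.

Treewidth 1.
One such decomposition:
Bags: B1 = {b, c}  B2 = {a, b}  B3 = {c, d}
Tree: B1–B2, B1–B3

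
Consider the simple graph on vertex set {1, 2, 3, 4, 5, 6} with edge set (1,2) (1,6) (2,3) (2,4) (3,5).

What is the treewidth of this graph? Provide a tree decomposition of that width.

Treewidth 1.
One such decomposition:
Bags: B1 = {1, 2}  B2 = {1, 6}  B3 = {2, 3}  B4 = {2, 4}  B5 = {3, 5}
Tree: B1–B2, B1–B3, B1–B4, B3–B5

The largest bag has 2 vertices, giving width 1; this decomposition certifies tw(G) ≤ 1. Since G has at least one edge (e.g. 1–2), it is not an edgeless graph, so tw(G) ≥ 1. Hence tw(G) = 1 exactly.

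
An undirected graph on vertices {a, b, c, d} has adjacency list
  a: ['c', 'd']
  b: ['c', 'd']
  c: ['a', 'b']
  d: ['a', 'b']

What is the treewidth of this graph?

2

A width-2 tree decomposition is:
Bags: B1 = {a, c, d}  B2 = {b, c, d}
Tree: B1–B2
Each bag holds 3 vertices, so the decomposition has width 2, which upper-bounds the treewidth. For the lower bound, G contains the cycle d–a–c–b–d, so G is not a forest; only forests have treewidth ≤ 1, hence tw(G) ≥ 2. The upper and lower bounds meet at 2, so that is the treewidth.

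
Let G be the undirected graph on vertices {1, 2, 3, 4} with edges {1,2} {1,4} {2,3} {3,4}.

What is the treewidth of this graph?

A width-2 tree decomposition is:
Bags: B1 = {1, 2, 3}  B2 = {1, 3, 4}
Tree: B1–B2
The largest bag has 3 vertices, giving width 2; this decomposition certifies tw(G) ≤ 2. For the lower bound, G contains the cycle 3–2–1–4–3, so G is not a forest; only forests have treewidth ≤ 1, hence tw(G) ≥ 2. Therefore the treewidth is 2.

2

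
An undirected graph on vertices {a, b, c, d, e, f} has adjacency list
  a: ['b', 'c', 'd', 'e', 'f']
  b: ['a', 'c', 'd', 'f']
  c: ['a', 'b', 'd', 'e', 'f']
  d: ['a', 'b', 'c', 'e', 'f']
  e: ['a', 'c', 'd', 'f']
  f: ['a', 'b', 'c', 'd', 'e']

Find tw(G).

4

A width-4 tree decomposition is:
Bags: B1 = {a, c, d, e, f}  B2 = {a, b, c, d, f}
Tree: B1–B2
Each bag holds 5 vertices, so the decomposition has width 4, which upper-bounds the treewidth. Conversely, {a, c, d, e, f} is a clique of size 5, and the vertices of any clique must share a bag in every tree decomposition; so some bag has ≥ 5 vertices and tw(G) ≥ 4. The upper and lower bounds meet at 4, so that is the treewidth.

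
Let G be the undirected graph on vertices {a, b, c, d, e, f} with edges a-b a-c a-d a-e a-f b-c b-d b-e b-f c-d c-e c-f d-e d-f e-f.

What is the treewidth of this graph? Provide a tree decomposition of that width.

With just one bag of size 6, the width is 6 − 1 = 5, so tw(G) ≤ 5. For the lower bound, the 6 vertices {a, b, c, d, e, f} are pairwise adjacent, and any tree decomposition puts a clique entirely inside one bag — forcing width ≥ 5. Therefore the treewidth is 5.

Treewidth 5.
One optimal decomposition is:
Bags: B1 = {a, b, c, d, e, f}
Tree: (single bag)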